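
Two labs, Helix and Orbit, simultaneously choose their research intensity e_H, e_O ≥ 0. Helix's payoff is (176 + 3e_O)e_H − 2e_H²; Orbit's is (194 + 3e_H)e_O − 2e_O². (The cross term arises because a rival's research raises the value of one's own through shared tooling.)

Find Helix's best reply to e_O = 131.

Expanding Helix's payoff: 176e_H + 3e_Oe_H − 2e_H².
∂π/∂e_H = 176 + 3e_O − 4e_H = 0, so e_H = 44 + 0.75e_O.
At e_O = 131: e_H = 44 + 0.75·131 = 142.25.

142.25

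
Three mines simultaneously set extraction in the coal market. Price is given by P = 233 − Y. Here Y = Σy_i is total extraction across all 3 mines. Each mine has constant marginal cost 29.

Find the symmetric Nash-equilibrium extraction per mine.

51

A representative mine's profit is π_i = y_i(233 − Y) − 29y_i, with Y = y_i + Σ_{j≠i} y_j.
First-order condition: 204 − 2y_i − Σ_{j≠i} y_j = 0.
Imposing symmetry (y_j = y for all j) turns Σ_{j≠i} y_j into 2y, so 204 = 4y and y = 51.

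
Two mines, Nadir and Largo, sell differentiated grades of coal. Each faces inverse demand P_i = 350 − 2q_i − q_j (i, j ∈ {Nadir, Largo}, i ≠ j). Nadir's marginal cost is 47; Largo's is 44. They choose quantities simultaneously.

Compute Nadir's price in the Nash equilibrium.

Mine Nadir's profit: π = q_{Nadir}(350 − 2q_{Nadir} − q_{Largo}) − 47q_{Nadir}.
∂π/∂q_{Nadir} = 303 − 4q_{Nadir} − q_{Largo} = 0 ⇒ q_{Nadir} = 75.75 − 0.25q_{Largo}.
Similarly q_{Largo} = 76.5 − 0.25q_{Nadir}.
Substituting the second reaction function into the first: q_{Nadir} = 75.75 − 0.25(76.5 − 0.25q_{Nadir}), which gives 0.9375q_{Nadir} = 56.625 ⇒ q_{Nadir} = 60.4.
Then q_{Largo} = 76.5 − 0.25·60.4 = 61.4.
P_{Nadir} = 350 − 2·60.4 − 61.4 = 167.8.

167.8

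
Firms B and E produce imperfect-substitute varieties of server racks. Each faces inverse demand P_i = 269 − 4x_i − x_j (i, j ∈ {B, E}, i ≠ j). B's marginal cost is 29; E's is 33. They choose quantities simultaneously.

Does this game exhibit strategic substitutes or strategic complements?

strategic substitutes

Firm B's profit: π = x_B(269 − 4x_B − x_E) − 29x_B.
∂π/∂x_B = 240 − 8x_B − x_E = 0 ⇒ x_B = 30 − 0.125x_E.
The best-response slope dx_B/dx_E = −0.125 < 0: the reaction function is downward-sloping, so the choices are strategic substitutes.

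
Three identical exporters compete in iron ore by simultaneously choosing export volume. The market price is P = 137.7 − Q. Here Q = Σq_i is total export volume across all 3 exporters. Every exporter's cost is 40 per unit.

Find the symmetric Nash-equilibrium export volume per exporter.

24.425

A representative exporter's profit is π_i = q_i(137.7 − Q) − 40q_i, with Q = q_i + Σ_{j≠i} q_j.
First-order condition: 97.7 − 2q_i − Σ_{j≠i} q_j = 0.
In a symmetric equilibrium every exporter chooses the same q, so Σ_{j≠i} q_j = 2q. The condition becomes 97.7 − 4q = 0, giving q = 97.7/4 = 24.425.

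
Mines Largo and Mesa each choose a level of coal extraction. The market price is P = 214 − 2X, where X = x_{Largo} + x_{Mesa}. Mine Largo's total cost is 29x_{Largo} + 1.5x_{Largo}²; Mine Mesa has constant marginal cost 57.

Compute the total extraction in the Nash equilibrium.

48.125

Mine Largo's profit: π = x_{Largo}(214 − 2(x_{Largo} + x_{Mesa})) − 29x_{Largo} − 1.5x_{Largo}².
∂π/∂x_{Largo} = 185 − 7x_{Largo} − 2x_{Mesa} = 0, so x_{Largo} = 185/7 − (2/7)x_{Mesa}.
For Mesa: ∂π/∂x_{Mesa} = 157 − 4x_{Mesa} − 2x_{Largo} = 0 ⇒ x_{Mesa} = 39.25 − 0.5x_{Largo}.
Solving the two reaction functions simultaneously: (1 − (−2/7)(−0.5))x_{Largo} = 185/7 − (2/7)·39.25, so (6/7)x_{Largo} = 213/14 and x_{Largo} = 17.75.
Then x_{Mesa} = 39.25 − 0.5·17.75 = 30.375.
Total extraction: 17.75 + 30.375 = 48.125.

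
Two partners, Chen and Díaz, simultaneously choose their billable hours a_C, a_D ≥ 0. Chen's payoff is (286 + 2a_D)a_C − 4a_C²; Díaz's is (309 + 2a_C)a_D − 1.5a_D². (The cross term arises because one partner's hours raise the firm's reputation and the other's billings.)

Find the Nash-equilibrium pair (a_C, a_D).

Expanding Chen's payoff: 286a_C + 2a_Da_C − 4a_C².
∂π/∂a_C = 286 + 2a_D − 8a_C = 0, so a_C = 35.75 + 0.25a_D.
Likewise for Díaz: a_D = 103 + (2/3)a_C.
Solving the two reaction functions simultaneously: (1 − (0.25)(2/3))a_C = 35.75 + 0.25·103, so (5/6)a_C = 61.5 and a_C = 73.8.
Then a_D = 103 + (2/3)·73.8 = 152.2.

73.8, 152.2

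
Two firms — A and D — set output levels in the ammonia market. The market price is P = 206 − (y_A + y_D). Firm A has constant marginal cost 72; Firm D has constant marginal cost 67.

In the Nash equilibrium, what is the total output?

Firm A's profit: π = y_A(206 − (y_A + y_D)) − 72y_A.
∂π/∂y_A = 134 − 2y_A − y_D = 0, so y_A = 67 − 0.5y_D.
By the same steps for D: y_D = 69.5 − 0.5y_A.
Substituting the second reaction function into the first: y_A = 67 − 0.5(69.5 − 0.5y_A), which gives 0.75y_A = 32.25 ⇒ y_A = 43.
Then y_D = 69.5 − 0.5·43 = 48.
Total output: 43 + 48 = 91.

91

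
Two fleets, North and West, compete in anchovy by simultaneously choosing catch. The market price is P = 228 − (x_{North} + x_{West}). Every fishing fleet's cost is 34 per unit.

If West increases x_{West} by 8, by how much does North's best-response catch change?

-4

Fishing fleet North's profit: π = x_{North}(228 − (x_{North} + x_{West})) − 34x_{North}.
∂π/∂x_{North} = 194 − 2x_{North} − x_{West} = 0, so x_{North} = 97 − 0.5x_{West}.
The reaction-function slope is −0.5, so an 8-unit rise in x_{West} moves x_{North} by −0.5 × 8 = −4. North's best response falls — the actions are strategic substitutes.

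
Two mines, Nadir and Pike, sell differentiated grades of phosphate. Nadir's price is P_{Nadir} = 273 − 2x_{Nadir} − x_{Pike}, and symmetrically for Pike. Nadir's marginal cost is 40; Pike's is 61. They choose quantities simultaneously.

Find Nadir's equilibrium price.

Mine Nadir's profit: π = x_{Nadir}(273 − 2x_{Nadir} − x_{Pike}) − 40x_{Nadir}.
∂π/∂x_{Nadir} = 233 − 4x_{Nadir} − x_{Pike} = 0 ⇒ x_{Nadir} = 58.25 − 0.25x_{Pike}.
Similarly x_{Pike} = 53 − 0.25x_{Nadir}.
Solving the two reaction functions simultaneously: (1 − (−0.25)(−0.25))x_{Nadir} = 58.25 − 0.25·53, so 0.9375x_{Nadir} = 45 and x_{Nadir} = 48.
Then x_{Pike} = 53 − 0.25·48 = 41.
P_{Nadir} = 273 − 2·48 − 41 = 136.

136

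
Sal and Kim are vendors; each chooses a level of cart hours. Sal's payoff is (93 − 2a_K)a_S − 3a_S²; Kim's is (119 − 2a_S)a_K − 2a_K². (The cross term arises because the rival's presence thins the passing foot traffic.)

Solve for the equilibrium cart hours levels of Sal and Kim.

Expanding Sal's payoff: 93a_S − 2a_Ka_S − 3a_S².
∂π/∂a_S = 93 − 2a_K − 6a_S = 0, so a_S = 15.5 − (1/3)a_K.
Likewise for Kim: a_K = 29.75 − 0.5a_S.
Plugging a_K into Sal's best response: a_S = 15.5 − (1/3)(29.75 − 0.5a_S) ⇒ (5/6)a_S = 67/12, so a_S = 6.7.
Then a_K = 29.75 − 0.5·6.7 = 26.4.

6.7, 26.4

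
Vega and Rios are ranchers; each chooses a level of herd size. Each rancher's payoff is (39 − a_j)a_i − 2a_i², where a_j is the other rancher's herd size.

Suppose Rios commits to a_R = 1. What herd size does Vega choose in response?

9.5

Vega's payoff is (39 − a_R)a_V − 2a_V².
∂π/∂a_V = 39 − a_R − 4a_V = 0, so a_V = 9.75 − 0.25a_R.
At a_R = 1: a_V = 9.75 − 0.25·1 = 9.5.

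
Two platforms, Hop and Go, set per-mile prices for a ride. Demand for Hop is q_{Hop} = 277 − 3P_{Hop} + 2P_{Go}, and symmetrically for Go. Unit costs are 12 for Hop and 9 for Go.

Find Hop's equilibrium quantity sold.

Hop's profit: π = (P_{Hop} − 12)(277 − 3P_{Hop} + 2P_{Go}).
∂π/∂P_{Hop} = 313 − 6P_{Hop} + 2P_{Go} = 0 ⇒ P_{Hop} = 313/6 + (1/3)P_{Go}.
Similarly P_{Go} = 152/3 + (1/3)P_{Hop}.
Plugging P_{Go} into Hop's best response: P_{Hop} = 313/6 + (1/3)(152/3 + (1/3)P_{Hop}) ⇒ (8/9)P_{Hop} = 1243/18, so P_{Hop} = 77.6875.
Then P_{Go} = 152/3 + (1/3)·77.6875 = 76.5625.
q_{Hop} = 277 − 3·77.6875 + 2·76.5625 = 197.0625.

197.0625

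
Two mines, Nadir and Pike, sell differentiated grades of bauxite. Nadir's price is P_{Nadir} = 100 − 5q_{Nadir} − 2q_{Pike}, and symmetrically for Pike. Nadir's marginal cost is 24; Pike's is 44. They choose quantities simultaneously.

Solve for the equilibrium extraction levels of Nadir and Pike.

6.75, 4.25

Mine Nadir's profit: π = q_{Nadir}(100 − 5q_{Nadir} − 2q_{Pike}) − 24q_{Nadir}.
∂π/∂q_{Nadir} = 76 − 10q_{Nadir} − 2q_{Pike} = 0 ⇒ q_{Nadir} = 7.6 − 0.2q_{Pike}.
Similarly q_{Pike} = 5.6 − 0.2q_{Nadir}.
Plugging q_{Pike} into Nadir's best response: q_{Nadir} = 7.6 − 0.2(5.6 − 0.2q_{Nadir}) ⇒ 0.96q_{Nadir} = 6.48, so q_{Nadir} = 6.75.
Then q_{Pike} = 5.6 − 0.2·6.75 = 4.25.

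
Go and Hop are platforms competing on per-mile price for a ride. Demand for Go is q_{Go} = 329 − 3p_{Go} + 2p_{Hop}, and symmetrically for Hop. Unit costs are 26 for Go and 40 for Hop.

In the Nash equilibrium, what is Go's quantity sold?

Go's profit: π = (p_{Go} − 26)(329 − 3p_{Go} + 2p_{Hop}).
∂π/∂p_{Go} = 407 − 6p_{Go} + 2p_{Hop} = 0 ⇒ p_{Go} = 407/6 + (1/3)p_{Hop}.
Similarly p_{Hop} = 449/6 + (1/3)p_{Go}.
Plugging p_{Hop} into Go's best response: p_{Go} = 407/6 + (1/3)(449/6 + (1/3)p_{Go}) ⇒ (8/9)p_{Go} = 835/9, so p_{Go} = 104.375.
Then p_{Hop} = 449/6 + (1/3)·104.375 = 109.625.
q_{Go} = 329 − 3·104.375 + 2·109.625 = 235.125.

235.125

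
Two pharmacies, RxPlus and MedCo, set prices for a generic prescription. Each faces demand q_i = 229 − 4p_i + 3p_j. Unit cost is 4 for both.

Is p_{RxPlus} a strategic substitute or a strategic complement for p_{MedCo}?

strategic complements

RxPlus's profit: π = (p_{RxPlus} − 4)(229 − 4p_{RxPlus} + 3p_{MedCo}).
∂π/∂p_{RxPlus} = 245 − 8p_{RxPlus} + 3p_{MedCo} = 0 ⇒ p_{RxPlus} = 30.625 + 0.375p_{MedCo}.
The best-response slope dp_{RxPlus}/dp_{MedCo} = 0.375 > 0: the reaction function is upward-sloping, so the choices are strategic complements.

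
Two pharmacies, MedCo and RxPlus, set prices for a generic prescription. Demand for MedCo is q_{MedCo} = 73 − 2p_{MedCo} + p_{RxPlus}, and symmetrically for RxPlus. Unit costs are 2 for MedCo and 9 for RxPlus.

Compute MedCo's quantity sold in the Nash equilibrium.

MedCo's profit: π = (p_{MedCo} − 2)(73 − 2p_{MedCo} + p_{RxPlus}).
∂π/∂p_{MedCo} = 77 − 4p_{MedCo} + p_{RxPlus} = 0 ⇒ p_{MedCo} = 19.25 + 0.25p_{RxPlus}.
Similarly p_{RxPlus} = 22.75 + 0.25p_{MedCo}.
Plugging p_{RxPlus} into MedCo's best response: p_{MedCo} = 19.25 + 0.25(22.75 + 0.25p_{MedCo}) ⇒ 0.9375p_{MedCo} = 24.9375, so p_{MedCo} = 26.6.
Then p_{RxPlus} = 22.75 + 0.25·26.6 = 29.4.
q_{MedCo} = 73 − 2·26.6 + 29.4 = 49.2.

49.2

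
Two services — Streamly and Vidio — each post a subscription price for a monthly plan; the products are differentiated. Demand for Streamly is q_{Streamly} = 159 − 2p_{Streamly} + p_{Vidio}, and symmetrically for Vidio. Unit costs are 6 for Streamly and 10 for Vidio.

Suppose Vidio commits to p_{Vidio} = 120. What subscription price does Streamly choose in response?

72.75

Streamly's profit: π = (p_{Streamly} − 6)(159 − 2p_{Streamly} + p_{Vidio}).
∂π/∂p_{Streamly} = 171 − 4p_{Streamly} + p_{Vidio} = 0 ⇒ p_{Streamly} = 42.75 + 0.25p_{Vidio}.
At p_{Vidio} = 120: p_{Streamly} = 42.75 + 0.25·120 = 72.75.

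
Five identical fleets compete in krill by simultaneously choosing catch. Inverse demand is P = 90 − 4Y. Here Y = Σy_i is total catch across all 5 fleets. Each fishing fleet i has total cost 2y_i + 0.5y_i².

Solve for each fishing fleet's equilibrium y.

3.52

A representative fishing fleet's profit is π_i = y_i(90 − 4Y) − 2y_i − 0.5y_i², with Y = y_i + Σ_{j≠i} y_j.
First-order condition: 88 − 9y_i − 4Σ_{j≠i} y_j = 0.
With identical fishing fleets, set every y_j = y: then 88 − 9y − 16y = 0, i.e. y = 88/25 = 3.52.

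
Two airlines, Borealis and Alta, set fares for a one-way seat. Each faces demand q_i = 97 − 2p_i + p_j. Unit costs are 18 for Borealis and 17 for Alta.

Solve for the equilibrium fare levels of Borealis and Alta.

Borealis's profit: π = (p_{Borealis} − 18)(97 − 2p_{Borealis} + p_{Alta}).
∂π/∂p_{Borealis} = 133 − 4p_{Borealis} + p_{Alta} = 0 ⇒ p_{Borealis} = 33.25 + 0.25p_{Alta}.
Similarly p_{Alta} = 32.75 + 0.25p_{Borealis}.
Plugging p_{Alta} into Borealis's best response: p_{Borealis} = 33.25 + 0.25(32.75 + 0.25p_{Borealis}) ⇒ 0.9375p_{Borealis} = 41.4375, so p_{Borealis} = 44.2.
Then p_{Alta} = 32.75 + 0.25·44.2 = 43.8.

44.2, 43.8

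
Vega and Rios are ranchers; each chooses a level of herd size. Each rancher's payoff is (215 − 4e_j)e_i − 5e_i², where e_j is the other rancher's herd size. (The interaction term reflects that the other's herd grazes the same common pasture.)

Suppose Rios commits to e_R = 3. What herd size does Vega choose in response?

20.3

Vega's payoff is (215 − 4e_R)e_V − 5e_V².
∂π/∂e_V = 215 − 4e_R − 10e_V = 0, so e_V = 21.5 − 0.4e_R.
At e_R = 3: e_V = 21.5 − 0.4·3 = 20.3.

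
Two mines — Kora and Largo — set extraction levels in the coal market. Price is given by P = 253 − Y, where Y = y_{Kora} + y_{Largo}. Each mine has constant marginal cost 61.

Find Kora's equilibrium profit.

Mine Kora's profit: π = y_{Kora}(253 − (y_{Kora} + y_{Largo})) − 61y_{Kora}.
∂π/∂y_{Kora} = 192 − 2y_{Kora} − y_{Largo} = 0, so y_{Kora} = 96 − 0.5y_{Largo}.
By symmetry y_{Largo} = y_{Kora}; substituting into the reaction function, 1.5y_{Kora} = 96 and y_{Kora} = 64.
Price P = 253 − 128 = 125.
Kora's profit: (125 − 61)·64 = 4096.

4096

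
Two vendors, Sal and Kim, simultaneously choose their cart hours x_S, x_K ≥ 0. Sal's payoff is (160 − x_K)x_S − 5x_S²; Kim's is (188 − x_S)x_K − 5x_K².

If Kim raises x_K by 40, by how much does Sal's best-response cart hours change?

-4

Expanding Sal's payoff: 160x_S − x_Kx_S − 5x_S².
∂π/∂x_S = 160 − x_K − 10x_S = 0, so x_S = 16 − 0.1x_K.
The reaction-function slope is −0.1, so a 40-unit rise in x_K moves x_S by −0.1 × 40 = −4. Sal's best response falls — the actions are strategic substitutes.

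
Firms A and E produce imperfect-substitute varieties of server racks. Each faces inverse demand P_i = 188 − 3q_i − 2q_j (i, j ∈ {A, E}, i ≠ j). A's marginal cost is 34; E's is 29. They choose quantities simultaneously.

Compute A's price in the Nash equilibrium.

90.8125

Firm A's profit: π = q_A(188 − 3q_A − 2q_E) − 34q_A.
∂π/∂q_A = 154 − 6q_A − 2q_E = 0 ⇒ q_A = 77/3 − (1/3)q_E.
Similarly q_E = 26.5 − (1/3)q_A.
Solving the two reaction functions simultaneously: (1 − (−1/3)(−1/3))q_A = 77/3 − (1/3)·26.5, so (8/9)q_A = 101/6 and q_A = 18.9375.
Then q_E = 26.5 − (1/3)·18.9375 = 20.1875.
P_A = 188 − 3·18.9375 − 2·20.1875 = 90.8125.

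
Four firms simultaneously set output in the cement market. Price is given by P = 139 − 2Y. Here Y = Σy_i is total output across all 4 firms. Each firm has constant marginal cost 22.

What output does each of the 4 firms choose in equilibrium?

11.7

A representative firm's profit is π_i = y_i(139 − 2Y) − 22y_i, with Y = y_i + Σ_{j≠i} y_j.
First-order condition: 117 − 4y_i − 2Σ_{j≠i} y_j = 0.
In a symmetric equilibrium every firm chooses the same y, so Σ_{j≠i} y_j = 3y. The condition becomes 117 − 10y = 0, giving y = 117/10 = 11.7.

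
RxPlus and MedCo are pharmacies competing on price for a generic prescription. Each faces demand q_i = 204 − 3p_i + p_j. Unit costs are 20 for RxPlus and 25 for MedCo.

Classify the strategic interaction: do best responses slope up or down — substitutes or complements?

strategic complements

RxPlus's profit: π = (p_{RxPlus} − 20)(204 − 3p_{RxPlus} + p_{MedCo}).
∂π/∂p_{RxPlus} = 264 − 6p_{RxPlus} + p_{MedCo} = 0 ⇒ p_{RxPlus} = 44 + (1/6)p_{MedCo}.
The best-response slope dp_{RxPlus}/dp_{MedCo} = 1/6 > 0: the reaction function is upward-sloping, so the choices are strategic complements.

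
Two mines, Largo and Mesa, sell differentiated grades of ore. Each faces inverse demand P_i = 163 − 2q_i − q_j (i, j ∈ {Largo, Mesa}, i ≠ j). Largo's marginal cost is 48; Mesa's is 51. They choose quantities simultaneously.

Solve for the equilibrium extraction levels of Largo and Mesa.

Mine Largo's profit: π = q_{Largo}(163 − 2q_{Largo} − q_{Mesa}) − 48q_{Largo}.
∂π/∂q_{Largo} = 115 − 4q_{Largo} − q_{Mesa} = 0 ⇒ q_{Largo} = 28.75 − 0.25q_{Mesa}.
Similarly q_{Mesa} = 28 − 0.25q_{Largo}.
Solving the two reaction functions simultaneously: (1 − (−0.25)(−0.25))q_{Largo} = 28.75 − 0.25·28, so 0.9375q_{Largo} = 21.75 and q_{Largo} = 23.2.
Then q_{Mesa} = 28 − 0.25·23.2 = 22.2.

23.2, 22.2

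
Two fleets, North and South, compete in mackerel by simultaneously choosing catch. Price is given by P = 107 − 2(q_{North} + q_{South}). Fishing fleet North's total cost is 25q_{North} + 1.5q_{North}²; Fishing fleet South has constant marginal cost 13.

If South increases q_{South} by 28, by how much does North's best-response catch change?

Fishing fleet North's profit: π = q_{North}(107 − 2(q_{North} + q_{South})) − 25q_{North} − 1.5q_{North}².
∂π/∂q_{North} = 82 − 7q_{North} − 2q_{South} = 0, so q_{North} = 82/7 − (2/7)q_{South}.
The reaction-function slope is −2/7, so a 28-unit rise in q_{South} moves q_{North} by −2/7 × 28 = −8. North's best response falls — the actions are strategic substitutes.

-8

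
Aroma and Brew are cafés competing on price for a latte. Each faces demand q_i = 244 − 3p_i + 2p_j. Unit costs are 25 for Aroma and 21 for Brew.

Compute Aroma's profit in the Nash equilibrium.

Aroma's profit: π = (p_{Aroma} − 25)(244 − 3p_{Aroma} + 2p_{Brew}).
∂π/∂p_{Aroma} = 319 − 6p_{Aroma} + 2p_{Brew} = 0 ⇒ p_{Aroma} = 319/6 + (1/3)p_{Brew}.
Similarly p_{Brew} = 307/6 + (1/3)p_{Aroma}.
Solving the two reaction functions simultaneously: (1 − (1/3)(1/3))p_{Aroma} = 319/6 + (1/3)·(307/6), so (8/9)p_{Aroma} = 632/9 and p_{Aroma} = 79.
Then p_{Brew} = 307/6 + (1/3)·79 = 77.5.
q_{Aroma} = 244 − 3·79 + 2·77.5 = 162.
Profit = (79 − 25)·162 = 8748.

8748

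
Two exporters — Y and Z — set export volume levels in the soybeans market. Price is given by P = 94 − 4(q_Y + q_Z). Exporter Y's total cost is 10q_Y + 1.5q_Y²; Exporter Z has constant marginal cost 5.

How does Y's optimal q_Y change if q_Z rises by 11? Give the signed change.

Exporter Y's profit: π = q_Y(94 − 4(q_Y + q_Z)) − 10q_Y − 1.5q_Y².
∂π/∂q_Y = 84 − 11q_Y − 4q_Z = 0, so q_Y = 84/11 − (4/11)q_Z.
The reaction-function slope is −4/11, so an 11-unit rise in q_Z moves q_Y by −4/11 × 11 = −4. Y's best response falls — the actions are strategic substitutes.

-4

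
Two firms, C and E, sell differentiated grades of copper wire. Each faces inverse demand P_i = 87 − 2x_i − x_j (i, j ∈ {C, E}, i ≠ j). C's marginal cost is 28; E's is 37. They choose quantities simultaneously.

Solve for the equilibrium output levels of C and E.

Firm C's profit: π = x_C(87 − 2x_C − x_E) − 28x_C.
∂π/∂x_C = 59 − 4x_C − x_E = 0 ⇒ x_C = 14.75 − 0.25x_E.
Similarly x_E = 12.5 − 0.25x_C.
Substituting the second reaction function into the first: x_C = 14.75 − 0.25(12.5 − 0.25x_C), which gives 0.9375x_C = 11.625 ⇒ x_C = 12.4.
Then x_E = 12.5 − 0.25·12.4 = 9.4.

12.4, 9.4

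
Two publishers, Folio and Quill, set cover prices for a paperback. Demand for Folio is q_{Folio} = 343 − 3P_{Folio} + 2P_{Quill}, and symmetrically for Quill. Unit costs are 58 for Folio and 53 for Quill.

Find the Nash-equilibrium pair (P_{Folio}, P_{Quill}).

Folio's profit: π = (P_{Folio} − 58)(343 − 3P_{Folio} + 2P_{Quill}).
∂π/∂P_{Folio} = 517 − 6P_{Folio} + 2P_{Quill} = 0 ⇒ P_{Folio} = 517/6 + (1/3)P_{Quill}.
Similarly P_{Quill} = 251/3 + (1/3)P_{Folio}.
Solving the two reaction functions simultaneously: (1 − (1/3)(1/3))P_{Folio} = 517/6 + (1/3)·(251/3), so (8/9)P_{Folio} = 2053/18 and P_{Folio} = 128.3125.
Then P_{Quill} = 251/3 + (1/3)·128.3125 = 126.4375.

128.3125, 126.4375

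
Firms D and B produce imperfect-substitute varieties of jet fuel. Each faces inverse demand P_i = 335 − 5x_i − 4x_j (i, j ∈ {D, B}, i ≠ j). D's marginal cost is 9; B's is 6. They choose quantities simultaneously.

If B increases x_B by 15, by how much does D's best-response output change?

-6

Firm D's profit: π = x_D(335 − 5x_D − 4x_B) − 9x_D.
∂π/∂x_D = 326 − 10x_D − 4x_B = 0 ⇒ x_D = 32.6 − 0.4x_B.
The reaction-function slope is −0.4, so a 15-unit rise in x_B moves x_D by −0.4 × 15 = −6. D's best response falls — the actions are strategic substitutes.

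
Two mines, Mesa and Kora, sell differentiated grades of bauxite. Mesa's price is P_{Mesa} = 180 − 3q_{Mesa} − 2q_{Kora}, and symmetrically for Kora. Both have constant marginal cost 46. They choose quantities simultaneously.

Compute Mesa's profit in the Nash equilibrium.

Mine Mesa's profit: π = q_{Mesa}(180 − 3q_{Mesa} − 2q_{Kora}) − 46q_{Mesa}.
∂π/∂q_{Mesa} = 134 − 6q_{Mesa} − 2q_{Kora} = 0 ⇒ q_{Mesa} = 67/3 − (1/3)q_{Kora}.
By symmetry q_{Kora} = q_{Mesa}; substituting into the reaction function, (4/3)q_{Mesa} = 67/3 and q_{Mesa} = 16.75.
P_{Mesa} = 180 − 3·16.75 − 2·16.75 = 96.25.
Profit = (96.25 − 46)·16.75 = 841.6875.

841.6875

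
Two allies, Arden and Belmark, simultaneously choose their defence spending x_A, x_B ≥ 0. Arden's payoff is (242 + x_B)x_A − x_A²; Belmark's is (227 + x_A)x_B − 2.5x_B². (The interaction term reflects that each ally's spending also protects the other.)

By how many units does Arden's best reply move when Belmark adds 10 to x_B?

5

Expanding Arden's payoff: 242x_A + x_Bx_A − x_A².
∂π/∂x_A = 242 + x_B − 2x_A = 0, so x_A = 121 + 0.5x_B.
The reaction-function slope is 0.5, so a 10-unit rise in x_B moves x_A by 0.5 × 10 = 5. Arden's best response rises — the actions are strategic complements.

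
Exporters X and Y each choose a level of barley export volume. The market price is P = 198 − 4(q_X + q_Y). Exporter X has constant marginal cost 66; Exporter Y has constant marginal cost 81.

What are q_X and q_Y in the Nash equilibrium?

Exporter X's profit: π = q_X(198 − 4(q_X + q_Y)) − 66q_X.
∂π/∂q_X = 132 − 8q_X − 4q_Y = 0, so q_X = 16.5 − 0.5q_Y.
By the same steps for Y: q_Y = 14.625 − 0.5q_X.
Substituting the second reaction function into the first: q_X = 16.5 − 0.5(14.625 − 0.5q_X), which gives 0.75q_X = 9.1875 ⇒ q_X = 12.25.
Then q_Y = 14.625 − 0.5·12.25 = 8.5.

12.25, 8.5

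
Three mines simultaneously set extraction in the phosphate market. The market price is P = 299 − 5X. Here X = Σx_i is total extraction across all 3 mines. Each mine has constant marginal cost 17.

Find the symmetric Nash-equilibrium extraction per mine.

A representative mine's profit is π_i = x_i(299 − 5X) − 17x_i, with X = x_i + Σ_{j≠i} x_j.
First-order condition: 282 − 10x_i − 5Σ_{j≠i} x_j = 0.
In a symmetric equilibrium every mine chooses the same x, so Σ_{j≠i} x_j = 2x. The condition becomes 282 − 20x = 0, giving x = 282/20 = 14.1.

14.1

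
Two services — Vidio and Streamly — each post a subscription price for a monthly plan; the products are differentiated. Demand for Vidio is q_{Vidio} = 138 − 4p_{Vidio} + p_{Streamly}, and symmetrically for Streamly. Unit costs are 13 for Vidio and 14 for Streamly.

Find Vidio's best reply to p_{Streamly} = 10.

Vidio's profit: π = (p_{Vidio} − 13)(138 − 4p_{Vidio} + p_{Streamly}).
∂π/∂p_{Vidio} = 190 − 8p_{Vidio} + p_{Streamly} = 0 ⇒ p_{Vidio} = 23.75 + 0.125p_{Streamly}.
At p_{Streamly} = 10: p_{Vidio} = 23.75 + 0.125·10 = 25.

25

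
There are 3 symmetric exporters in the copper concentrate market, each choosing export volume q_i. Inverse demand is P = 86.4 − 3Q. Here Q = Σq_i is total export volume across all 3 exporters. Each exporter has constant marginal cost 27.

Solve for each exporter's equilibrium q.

A representative exporter's profit is π_i = q_i(86.4 − 3Q) − 27q_i, with Q = q_i + Σ_{j≠i} q_j.
First-order condition: 59.4 − 6q_i − 3Σ_{j≠i} q_j = 0.
In a symmetric equilibrium every exporter chooses the same q, so Σ_{j≠i} q_j = 2q. The condition becomes 59.4 − 12q = 0, giving q = 59.4/12 = 4.95.

4.95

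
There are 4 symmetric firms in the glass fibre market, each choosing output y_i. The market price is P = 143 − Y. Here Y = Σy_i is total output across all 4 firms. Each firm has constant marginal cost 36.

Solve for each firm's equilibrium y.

A representative firm's profit is π_i = y_i(143 − Y) − 36y_i, with Y = y_i + Σ_{j≠i} y_j.
First-order condition: 107 − 2y_i − Σ_{j≠i} y_j = 0.
With identical firms, set every y_j = y: then 107 − 2y − 3y = 0, i.e. y = 107/5 = 21.4.

21.4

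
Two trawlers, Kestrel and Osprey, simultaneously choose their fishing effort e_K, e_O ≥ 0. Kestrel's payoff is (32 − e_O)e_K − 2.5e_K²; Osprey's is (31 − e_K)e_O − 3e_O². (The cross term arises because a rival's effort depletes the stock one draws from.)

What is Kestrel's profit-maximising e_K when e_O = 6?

Expanding Kestrel's payoff: 32e_K − e_Oe_K − 2.5e_K².
∂π/∂e_K = 32 − e_O − 5e_K = 0, so e_K = 6.4 − 0.2e_O.
At e_O = 6: e_K = 6.4 − 0.2·6 = 5.2.

5.2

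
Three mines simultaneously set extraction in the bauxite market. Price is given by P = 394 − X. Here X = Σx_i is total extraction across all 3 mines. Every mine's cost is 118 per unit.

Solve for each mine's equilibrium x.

A representative mine's profit is π_i = x_i(394 − X) − 118x_i, with X = x_i + Σ_{j≠i} x_j.
First-order condition: 276 − 2x_i − Σ_{j≠i} x_j = 0.
Imposing symmetry (x_j = x for all j) turns Σ_{j≠i} x_j into 2x, so 276 = 4x and x = 69.

69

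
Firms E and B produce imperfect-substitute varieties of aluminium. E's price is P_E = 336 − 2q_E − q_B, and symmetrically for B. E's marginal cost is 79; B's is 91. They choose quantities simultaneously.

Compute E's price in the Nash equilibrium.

Firm E's profit: π = q_E(336 − 2q_E − q_B) − 79q_E.
∂π/∂q_E = 257 − 4q_E − q_B = 0 ⇒ q_E = 64.25 − 0.25q_B.
Similarly q_B = 61.25 − 0.25q_E.
Plugging q_B into E's best response: q_E = 64.25 − 0.25(61.25 − 0.25q_E) ⇒ 0.9375q_E = 48.9375, so q_E = 52.2.
Then q_B = 61.25 − 0.25·52.2 = 48.2.
P_E = 336 − 2·52.2 − 48.2 = 183.4.

183.4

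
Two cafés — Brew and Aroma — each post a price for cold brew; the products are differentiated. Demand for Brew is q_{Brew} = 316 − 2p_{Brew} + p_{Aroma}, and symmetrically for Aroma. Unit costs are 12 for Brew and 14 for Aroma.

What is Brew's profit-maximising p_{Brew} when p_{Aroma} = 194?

Brew's profit: π = (p_{Brew} − 12)(316 − 2p_{Brew} + p_{Aroma}).
∂π/∂p_{Brew} = 340 − 4p_{Brew} + p_{Aroma} = 0 ⇒ p_{Brew} = 85 + 0.25p_{Aroma}.
At p_{Aroma} = 194: p_{Brew} = 85 + 0.25·194 = 133.5.

133.5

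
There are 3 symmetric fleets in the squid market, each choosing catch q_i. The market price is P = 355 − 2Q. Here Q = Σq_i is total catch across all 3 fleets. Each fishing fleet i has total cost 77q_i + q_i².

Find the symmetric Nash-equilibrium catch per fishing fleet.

27.8

A representative fishing fleet's profit is π_i = q_i(355 − 2Q) − 77q_i − q_i², with Q = q_i + Σ_{j≠i} q_j.
First-order condition: 278 − 6q_i − 2Σ_{j≠i} q_j = 0.
In a symmetric equilibrium every fishing fleet chooses the same q, so Σ_{j≠i} q_j = 2q. The condition becomes 278 − 10q = 0, giving q = 278/10 = 27.8.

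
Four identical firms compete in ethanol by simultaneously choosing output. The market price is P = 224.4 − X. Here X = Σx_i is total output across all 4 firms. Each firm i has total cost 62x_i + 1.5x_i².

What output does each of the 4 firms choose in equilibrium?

20.3

A representative firm's profit is π_i = x_i(224.4 − X) − 62x_i − 1.5x_i², with X = x_i + Σ_{j≠i} x_j.
First-order condition: 162.4 − 5x_i − Σ_{j≠i} x_j = 0.
In a symmetric equilibrium every firm chooses the same x, so Σ_{j≠i} x_j = 3x. The condition becomes 162.4 − 8x = 0, giving x = 162.4/8 = 20.3.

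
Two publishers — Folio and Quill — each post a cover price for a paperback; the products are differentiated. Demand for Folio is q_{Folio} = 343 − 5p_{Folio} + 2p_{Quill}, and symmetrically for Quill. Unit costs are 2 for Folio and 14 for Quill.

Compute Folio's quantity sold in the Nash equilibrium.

Folio's profit: π = (p_{Folio} − 2)(343 − 5p_{Folio} + 2p_{Quill}).
∂π/∂p_{Folio} = 353 − 10p_{Folio} + 2p_{Quill} = 0 ⇒ p_{Folio} = 35.3 + 0.2p_{Quill}.
Similarly p_{Quill} = 41.3 + 0.2p_{Folio}.
Plugging p_{Quill} into Folio's best response: p_{Folio} = 35.3 + 0.2(41.3 + 0.2p_{Folio}) ⇒ 0.96p_{Folio} = 43.56, so p_{Folio} = 45.375.
Then p_{Quill} = 41.3 + 0.2·45.375 = 50.375.
q_{Folio} = 343 − 5·45.375 + 2·50.375 = 216.875.

216.875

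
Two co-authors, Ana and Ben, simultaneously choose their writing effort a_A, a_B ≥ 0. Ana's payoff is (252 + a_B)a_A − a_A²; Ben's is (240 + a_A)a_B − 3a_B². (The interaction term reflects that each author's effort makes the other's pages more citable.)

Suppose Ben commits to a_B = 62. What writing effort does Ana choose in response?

Expanding Ana's payoff: 252a_A + a_Ba_A − a_A².
∂π/∂a_A = 252 + a_B − 2a_A = 0, so a_A = 126 + 0.5a_B.
At a_B = 62: a_A = 126 + 0.5·62 = 157.

157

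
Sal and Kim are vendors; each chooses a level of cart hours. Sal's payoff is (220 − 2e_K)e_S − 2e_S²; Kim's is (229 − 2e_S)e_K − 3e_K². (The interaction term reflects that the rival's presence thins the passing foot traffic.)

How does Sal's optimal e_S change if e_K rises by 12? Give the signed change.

-6

Expanding Sal's payoff: 220e_S − 2e_Ke_S − 2e_S².
∂π/∂e_S = 220 − 2e_K − 4e_S = 0, so e_S = 55 − 0.5e_K.
The reaction-function slope is −0.5, so a 12-unit rise in e_K moves e_S by −0.5 × 12 = −6. Sal's best response falls — the actions are strategic substitutes.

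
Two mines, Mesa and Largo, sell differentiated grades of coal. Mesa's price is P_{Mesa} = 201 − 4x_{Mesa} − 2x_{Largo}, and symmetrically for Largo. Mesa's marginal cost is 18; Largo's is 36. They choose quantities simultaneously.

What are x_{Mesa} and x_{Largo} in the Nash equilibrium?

Mine Mesa's profit: π = x_{Mesa}(201 − 4x_{Mesa} − 2x_{Largo}) − 18x_{Mesa}.
∂π/∂x_{Mesa} = 183 − 8x_{Mesa} − 2x_{Largo} = 0 ⇒ x_{Mesa} = 22.875 − 0.25x_{Largo}.
Similarly x_{Largo} = 20.625 − 0.25x_{Mesa}.
Substituting the second reaction function into the first: x_{Mesa} = 22.875 − 0.25(20.625 − 0.25x_{Mesa}), which gives 0.9375x_{Mesa} = 567/32 ⇒ x_{Mesa} = 18.9.
Then x_{Largo} = 20.625 − 0.25·18.9 = 15.9.

18.9, 15.9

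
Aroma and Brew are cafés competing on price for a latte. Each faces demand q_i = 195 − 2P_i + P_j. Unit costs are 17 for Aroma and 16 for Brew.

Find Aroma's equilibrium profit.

7009.28

Aroma's profit: π = (P_{Aroma} − 17)(195 − 2P_{Aroma} + P_{Brew}).
∂π/∂P_{Aroma} = 229 − 4P_{Aroma} + P_{Brew} = 0 ⇒ P_{Aroma} = 57.25 + 0.25P_{Brew}.
Similarly P_{Brew} = 56.75 + 0.25P_{Aroma}.
Plugging P_{Brew} into Aroma's best response: P_{Aroma} = 57.25 + 0.25(56.75 + 0.25P_{Aroma}) ⇒ 0.9375P_{Aroma} = 71.4375, so P_{Aroma} = 76.2.
Then P_{Brew} = 56.75 + 0.25·76.2 = 75.8.
q_{Aroma} = 195 − 2·76.2 + 75.8 = 118.4.
Profit = (76.2 − 17)·118.4 = 7009.28.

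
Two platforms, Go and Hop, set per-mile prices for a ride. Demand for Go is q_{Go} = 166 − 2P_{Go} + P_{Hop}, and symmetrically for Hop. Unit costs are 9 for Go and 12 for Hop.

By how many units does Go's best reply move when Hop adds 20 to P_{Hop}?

Go's profit: π = (P_{Go} − 9)(166 − 2P_{Go} + P_{Hop}).
∂π/∂P_{Go} = 184 − 4P_{Go} + P_{Hop} = 0 ⇒ P_{Go} = 46 + 0.25P_{Hop}.
The reaction-function slope is 0.25, so a 20-unit rise in P_{Hop} moves P_{Go} by 0.25 × 20 = 5. Go's best response rises — the actions are strategic complements.

5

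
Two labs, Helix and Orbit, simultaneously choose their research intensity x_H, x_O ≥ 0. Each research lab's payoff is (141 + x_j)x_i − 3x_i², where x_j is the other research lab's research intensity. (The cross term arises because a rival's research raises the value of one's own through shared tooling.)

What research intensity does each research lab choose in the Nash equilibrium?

28.2

Helix's payoff is (141 + x_O)x_H − 3x_H².
∂π/∂x_H = 141 + x_O − 6x_H = 0, so x_H = 23.5 + (1/6)x_O.
The game is symmetric, so in equilibrium x_O = x_H: the reaction function gives (5/6)x_H = 23.5, hence x_H = 28.2.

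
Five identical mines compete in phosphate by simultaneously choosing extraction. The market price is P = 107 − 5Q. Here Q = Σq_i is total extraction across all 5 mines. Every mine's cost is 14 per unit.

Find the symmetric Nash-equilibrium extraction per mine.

3.1

A representative mine's profit is π_i = q_i(107 − 5Q) − 14q_i, with Q = q_i + Σ_{j≠i} q_j.
First-order condition: 93 − 10q_i − 5Σ_{j≠i} q_j = 0.
In a symmetric equilibrium every mine chooses the same q, so Σ_{j≠i} q_j = 4q. The condition becomes 93 − 30q = 0, giving q = 93/30 = 3.1.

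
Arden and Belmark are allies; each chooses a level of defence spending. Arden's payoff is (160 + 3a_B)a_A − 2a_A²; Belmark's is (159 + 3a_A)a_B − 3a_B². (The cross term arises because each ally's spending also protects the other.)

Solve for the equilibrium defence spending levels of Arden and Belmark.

Expanding Arden's payoff: 160a_A + 3a_Ba_A − 2a_A².
∂π/∂a_A = 160 + 3a_B − 4a_A = 0, so a_A = 40 + 0.75a_B.
Likewise for Belmark: a_B = 26.5 + 0.5a_A.
Substituting the second reaction function into the first: a_A = 40 + 0.75(26.5 + 0.5a_A), which gives 0.625a_A = 59.875 ⇒ a_A = 95.8.
Then a_B = 26.5 + 0.5·95.8 = 74.4.

95.8, 74.4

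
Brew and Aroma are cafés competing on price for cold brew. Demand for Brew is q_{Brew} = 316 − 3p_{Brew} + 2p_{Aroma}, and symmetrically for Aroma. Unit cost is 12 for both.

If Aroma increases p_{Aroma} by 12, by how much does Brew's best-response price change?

Brew's profit: π = (p_{Brew} − 12)(316 − 3p_{Brew} + 2p_{Aroma}).
∂π/∂p_{Brew} = 352 − 6p_{Brew} + 2p_{Aroma} = 0 ⇒ p_{Brew} = 176/3 + (1/3)p_{Aroma}.
The reaction-function slope is 1/3, so a 12-unit rise in p_{Aroma} moves p_{Brew} by 1/3 × 12 = 4. Brew's best response rises — the actions are strategic complements.

4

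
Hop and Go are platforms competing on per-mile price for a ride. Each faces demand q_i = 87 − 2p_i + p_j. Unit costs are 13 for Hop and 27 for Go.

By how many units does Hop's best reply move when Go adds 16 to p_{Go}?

4

Hop's profit: π = (p_{Hop} − 13)(87 − 2p_{Hop} + p_{Go}).
∂π/∂p_{Hop} = 113 − 4p_{Hop} + p_{Go} = 0 ⇒ p_{Hop} = 28.25 + 0.25p_{Go}.
The reaction-function slope is 0.25, so a 16-unit rise in p_{Go} moves p_{Hop} by 0.25 × 16 = 4. Hop's best response rises — the actions are strategic complements.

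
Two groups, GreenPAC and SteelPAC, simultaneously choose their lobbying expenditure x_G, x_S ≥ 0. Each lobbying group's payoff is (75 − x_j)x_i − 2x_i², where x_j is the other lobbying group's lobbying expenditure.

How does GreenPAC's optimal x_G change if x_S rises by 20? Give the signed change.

GreenPAC's payoff is (75 − x_S)x_G − 2x_G².
∂π/∂x_G = 75 − x_S − 4x_G = 0, so x_G = 18.75 − 0.25x_S.
The reaction-function slope is −0.25, so a 20-unit rise in x_S moves x_G by −0.25 × 20 = −5. GreenPAC's best response falls — the actions are strategic substitutes.

-5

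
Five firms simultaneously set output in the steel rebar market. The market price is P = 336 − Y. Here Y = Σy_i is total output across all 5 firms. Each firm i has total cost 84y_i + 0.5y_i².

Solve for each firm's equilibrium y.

A representative firm's profit is π_i = y_i(336 − Y) − 84y_i − 0.5y_i², with Y = y_i + Σ_{j≠i} y_j.
First-order condition: 252 − 3y_i − Σ_{j≠i} y_j = 0.
In a symmetric equilibrium every firm chooses the same y, so Σ_{j≠i} y_j = 4y. The condition becomes 252 − 7y = 0, giving y = 252/7 = 36.

36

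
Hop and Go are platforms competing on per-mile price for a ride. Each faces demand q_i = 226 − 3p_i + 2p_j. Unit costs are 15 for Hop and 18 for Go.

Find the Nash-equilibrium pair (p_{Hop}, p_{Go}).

68.3125, 69.4375

Hop's profit: π = (p_{Hop} − 15)(226 − 3p_{Hop} + 2p_{Go}).
∂π/∂p_{Hop} = 271 − 6p_{Hop} + 2p_{Go} = 0 ⇒ p_{Hop} = 271/6 + (1/3)p_{Go}.
Similarly p_{Go} = 140/3 + (1/3)p_{Hop}.
Solving the two reaction functions simultaneously: (1 − (1/3)(1/3))p_{Hop} = 271/6 + (1/3)·(140/3), so (8/9)p_{Hop} = 1093/18 and p_{Hop} = 68.3125.
Then p_{Go} = 140/3 + (1/3)·68.3125 = 69.4375.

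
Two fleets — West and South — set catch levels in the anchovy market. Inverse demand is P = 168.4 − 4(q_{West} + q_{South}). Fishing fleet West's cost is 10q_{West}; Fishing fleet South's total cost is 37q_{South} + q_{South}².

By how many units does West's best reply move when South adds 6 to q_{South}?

-3

Fishing fleet West's profit: π = q_{West}(168.4 − 4(q_{West} + q_{South})) − 10q_{West}.
∂π/∂q_{West} = 158.4 − 8q_{West} − 4q_{South} = 0, so q_{West} = 19.8 − 0.5q_{South}.
The reaction-function slope is −0.5, so a 6-unit rise in q_{South} moves q_{West} by −0.5 × 6 = −3. West's best response falls — the actions are strategic substitutes.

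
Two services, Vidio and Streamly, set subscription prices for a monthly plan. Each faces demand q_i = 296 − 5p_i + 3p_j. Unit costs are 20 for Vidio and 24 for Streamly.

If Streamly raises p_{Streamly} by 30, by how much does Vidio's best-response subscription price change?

9

Vidio's profit: π = (p_{Vidio} − 20)(296 − 5p_{Vidio} + 3p_{Streamly}).
∂π/∂p_{Vidio} = 396 − 10p_{Vidio} + 3p_{Streamly} = 0 ⇒ p_{Vidio} = 39.6 + 0.3p_{Streamly}.
The reaction-function slope is 0.3, so a 30-unit rise in p_{Streamly} moves p_{Vidio} by 0.3 × 30 = 9. Vidio's best response rises — the actions are strategic complements.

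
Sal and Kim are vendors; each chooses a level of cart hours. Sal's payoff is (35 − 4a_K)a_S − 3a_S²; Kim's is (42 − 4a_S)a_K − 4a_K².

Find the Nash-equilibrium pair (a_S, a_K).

3.5, 3.5

Expanding Sal's payoff: 35a_S − 4a_Ka_S − 3a_S².
∂π/∂a_S = 35 − 4a_K − 6a_S = 0, so a_S = 35/6 − (2/3)a_K.
Likewise for Kim: a_K = 5.25 − 0.5a_S.
Substituting the second reaction function into the first: a_S = 35/6 − (2/3)(5.25 − 0.5a_S), which gives (2/3)a_S = 7/3 ⇒ a_S = 3.5.
Then a_K = 5.25 − 0.5·3.5 = 3.5.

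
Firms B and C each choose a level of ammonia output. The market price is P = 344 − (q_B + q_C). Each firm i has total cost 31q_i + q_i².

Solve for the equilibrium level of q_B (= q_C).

Firm B's profit: π = q_B(344 − (q_B + q_C)) − 31q_B − q_B².
∂π/∂q_B = 313 − 4q_B − q_C = 0, so q_B = 78.25 − 0.25q_C.
The game is symmetric, so in equilibrium q_C = q_B: the reaction function gives 1.25q_B = 78.25, hence q_B = 62.6.

62.6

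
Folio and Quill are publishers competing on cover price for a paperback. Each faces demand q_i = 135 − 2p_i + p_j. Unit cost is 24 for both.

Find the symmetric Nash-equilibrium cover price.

61

Folio's profit: π = (p_{Folio} − 24)(135 − 2p_{Folio} + p_{Quill}).
∂π/∂p_{Folio} = 183 − 4p_{Folio} + p_{Quill} = 0 ⇒ p_{Folio} = 45.75 + 0.25p_{Quill}.
By symmetry p_{Quill} = p_{Folio}; substituting into the reaction function, 0.75p_{Folio} = 45.75 and p_{Folio} = 61.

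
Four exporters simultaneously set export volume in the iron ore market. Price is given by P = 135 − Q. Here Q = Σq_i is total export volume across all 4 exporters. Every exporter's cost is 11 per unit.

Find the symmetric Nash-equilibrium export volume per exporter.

A representative exporter's profit is π_i = q_i(135 − Q) − 11q_i, with Q = q_i + Σ_{j≠i} q_j.
First-order condition: 124 − 2q_i − Σ_{j≠i} q_j = 0.
With identical exporters, set every q_j = q: then 124 − 2q − 3q = 0, i.e. q = 124/5 = 24.8.

24.8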